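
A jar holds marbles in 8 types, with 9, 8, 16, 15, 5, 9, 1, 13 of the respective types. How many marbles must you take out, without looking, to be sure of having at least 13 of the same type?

69

In the worst case you take as many as possible of each type without reaching 13: 9 + 8 + 12 + 12 + 5 + 9 + 1 + 12 = 68.
The next one must give 13 of some type, so 68 + 1 = 69.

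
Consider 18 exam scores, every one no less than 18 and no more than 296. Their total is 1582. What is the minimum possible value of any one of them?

To make one score as small as possible, make the other 17 as large as possible.
The other 17 can take up 17 × 296 = 5032 ≥ 1582 − 18, so one score can sit at its floor of 18.
Achievable: one at 18 and the other 17 totalling 1564, which fits since 17 × 18 ≤ 1564 ≤ 17 × 296.

18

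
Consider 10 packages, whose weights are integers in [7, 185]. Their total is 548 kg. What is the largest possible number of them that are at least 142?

If k of the values are ≥ 142, the total is ≥ 142k + 7(10 − k).
Setting 142k + 7(10 − k) ≤ 548 gives 135k ≤ 478, so k ≤ 3.
k = 3 is achieved by 3 values at 142 and 7 at 7, total 475; add 73 to one value (staying below 142) to reach 548.

3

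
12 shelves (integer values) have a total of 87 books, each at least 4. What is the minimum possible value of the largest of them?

8

Some value must be at least ⌈87/12⌉ = 8, since 12 × 7 = 84 < 87.
Equality holds with 3 values of 8 and 9 values of 7.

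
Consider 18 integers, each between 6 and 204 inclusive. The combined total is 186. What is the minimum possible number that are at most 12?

If only k of them are at most 12, the other 18 − k are at least 13, so the total is at least (18 − k)·13 + k·6.
This is ≤ 186, so (18 − k)·13 + 6k ≤ 186, which gives k ≥ 7.
Exactly 7 works: 7 values at 6 and 11 at 13 total 185; raise one of the low values by 1 (still ≤ 12) to hit 186.

7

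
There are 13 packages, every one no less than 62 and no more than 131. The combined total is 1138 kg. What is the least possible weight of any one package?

62

To make one package as small as possible, make the other 12 as large as possible.
The other 12 can take up 12 × 131 = 1572 ≥ 1138 − 62, so one package can sit at its floor of 62.
Achievable: one at 62 and the other 12 totalling 1076, which fits since 12 × 62 ≤ 1076 ≤ 12 × 131.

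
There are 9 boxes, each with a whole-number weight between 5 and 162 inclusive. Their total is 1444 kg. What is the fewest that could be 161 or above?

Suppose at most 9 − j of them reach 161; then j values are ≤ 160 and the rest ≤ 162.
The total is then ≤ 160·j + 162·(9 − j) = 1458 − 2j. For this to be ≥ 1444 we need j ≤ 7, so at least 9 − 7 = 2 must reach 161.
Exactly 2 works: 2 values at 162 and 7 at 160 total 1444.

2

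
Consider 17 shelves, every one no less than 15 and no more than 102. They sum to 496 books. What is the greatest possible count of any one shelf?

102

Maximizing one value means minimizing the remaining 16.
The other 16 contribute at least 16 × 15 = 240, leaving at most 496 − 240 = 256.
But each shelf is capped at 102, so the maximum is 102.
Achievable: one at 102 and the other 16 totalling 394, which fits since 16 × 15 ≤ 394 ≤ 16 × 102.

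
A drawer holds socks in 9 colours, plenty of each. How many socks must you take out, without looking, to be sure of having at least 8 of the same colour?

You could draw 7 of every colour without reaching 8 of any — 63 in all.
One more forces 8 of some colour, so 63 + 1 = 64.

64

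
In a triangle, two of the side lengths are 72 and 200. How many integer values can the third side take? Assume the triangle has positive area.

143

The triangle inequality gives |72 − 200| < c < 72 + 200, i.e. 128 < c < 272.
So c can be any integer from 129 to 271: 143 values.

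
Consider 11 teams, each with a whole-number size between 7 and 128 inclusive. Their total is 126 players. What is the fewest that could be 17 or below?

7

If only k of them are at most 17, the other 11 − k are at least 18, so the total is at least (11 − k)·18 + k·7.
This is ≤ 126, so (11 − k)·18 + 7k ≤ 126, which gives k ≥ 7.
Exactly 7 works: 7 values at 7 and 4 at 18 total 121; raise one of the low values by 5 (still ≤ 17) to hit 126.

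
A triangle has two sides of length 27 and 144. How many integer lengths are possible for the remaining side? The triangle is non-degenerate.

53

The triangle inequality gives |27 − 144| < c < 27 + 144, i.e. 117 < c < 171.
So c can be any integer from 118 to 170: 53 values.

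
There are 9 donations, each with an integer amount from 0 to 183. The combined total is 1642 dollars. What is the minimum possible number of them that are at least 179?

8

Suppose at most 9 − j of them reach 179; then j values are ≤ 178 and the rest ≤ 183.
The total is then ≤ 178·j + 183·(9 − j) = 1647 − 5j. For this to be ≥ 1642 we need j ≤ 1, so at least 9 − 1 = 8 must reach 179.
Exactly 8 works: 8 values at 183 and 1 at 178 total 1642.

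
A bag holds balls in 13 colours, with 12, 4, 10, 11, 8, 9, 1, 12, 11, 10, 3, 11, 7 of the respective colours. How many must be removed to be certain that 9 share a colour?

88

In the worst case you take as many as possible of each colour without reaching 9: 8 + 4 + 8 + 8 + 8 + 8 + 1 + 8 + 8 + 8 + 3 + 8 + 7 = 87.
The next one must give 9 of some colour, so 87 + 1 = 88.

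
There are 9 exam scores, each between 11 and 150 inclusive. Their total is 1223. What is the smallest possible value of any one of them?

23

To make one score as small as possible, make the other 8 as large as possible.
The other 8 contribute at most 8 × 150 = 1200, leaving at least 1223 − 1200 = 23.
Since 23 ≥ 11, this is achievable: one at 23 and 8 at 150.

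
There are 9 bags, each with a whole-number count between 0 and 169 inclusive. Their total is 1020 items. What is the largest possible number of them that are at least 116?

If k of the values are ≥ 116, the total is ≥ 116k + 0(9 − k).
Setting 116k + 0(9 − k) ≤ 1020 gives 116k ≤ 1020, so k ≤ 8.
k = 8 is achieved by 8 values at 116 and 1 at 0, total 928; add 92 to one value (staying below 116) to reach 1020.

8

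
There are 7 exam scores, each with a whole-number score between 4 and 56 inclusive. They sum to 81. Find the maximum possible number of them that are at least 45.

With k values at 45 or above and the rest at least 4, the sum is at least 28 + 41k.
Since the sum is 81, we need 41k ≤ 53, i.e. k ≤ 1.
k = 1 is achieved by 1 value at 45 and 6 at 4, total 69; add 12 to one value (staying below 45) to reach 81.

1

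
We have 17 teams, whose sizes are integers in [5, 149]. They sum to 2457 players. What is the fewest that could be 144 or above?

Suppose at most 17 − j of them reach 144; then j values are ≤ 143 and the rest ≤ 149.
The total is then ≤ 143·j + 149·(17 − j) = 2533 − 6j. For this to be ≥ 2457 we need j ≤ 12, so at least 17 − 12 = 5 must reach 144.
Exactly 5 works: 5 values at 149 and 12 at 143 total 2461; lower one of the high values by 4 (still ≥ 144) to hit 2457.

5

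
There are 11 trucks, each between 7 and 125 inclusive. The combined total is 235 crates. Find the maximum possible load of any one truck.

Maximizing one value means minimizing the remaining 10.
The other 10 contribute at least 10 × 7 = 70, leaving at most 235 − 70 = 165.
But each truck is capped at 125, so the maximum is 125.
Achievable: one at 125 and the other 10 totalling 110, which fits since 10 × 7 ≤ 110 ≤ 10 × 125.

125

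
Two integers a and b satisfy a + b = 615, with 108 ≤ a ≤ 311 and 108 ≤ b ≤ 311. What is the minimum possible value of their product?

ab = a(615 − a) is concave in a, so over [304, 311] it is minimized at an endpoint.
The extreme feasible split is a = 304, b = 311, giving ab = 94544.

94544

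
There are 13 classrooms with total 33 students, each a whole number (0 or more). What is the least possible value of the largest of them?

The average is 33/13 > 2, so not all 13 can be 2 or less; the largest is ≥ 3.
Equality holds with 7 values of 3 and 6 values of 2.

3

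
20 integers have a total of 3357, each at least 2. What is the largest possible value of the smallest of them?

167

The average is 3357/20 < 168, so some value is ≤ 167.
Achievable: 3 of them at 167 and 17 at 168 total 3357.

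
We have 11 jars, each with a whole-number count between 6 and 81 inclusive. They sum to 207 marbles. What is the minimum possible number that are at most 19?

Let j be the number exceeding 19. Then the total is ≥ 20·j + 6·(11 − j) = 66 + 14j.
So 14j ≤ 141 and j ≤ 10; hence at least 11 − 10 = 1 are ≤ 19.
Exactly 1 works: 1 value at 6 and 10 at 20 total 206; raise one of the low values by 1 (still ≤ 19) to hit 207.

1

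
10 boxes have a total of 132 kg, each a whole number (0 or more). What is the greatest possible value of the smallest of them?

13

If every one of the 10 were at least 14, the total would be at least 10 × 14 = 140 > 132.
Equality holds with 8 values of 13 and 2 values of 14.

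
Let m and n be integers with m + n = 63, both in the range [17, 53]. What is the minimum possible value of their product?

782

Since m + n is fixed, pushing one of them to its bound minimizes the product.
The extreme feasible split is m = 17, n = 46, giving mn = 782.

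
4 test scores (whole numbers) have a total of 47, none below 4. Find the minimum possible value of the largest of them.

Some value must be at least ⌈47/4⌉ = 12, since 4 × 11 = 44 < 47.
Taking 1 copy of 11 and 3 copies of 12 gives exactly 47, so 12 is attained.

12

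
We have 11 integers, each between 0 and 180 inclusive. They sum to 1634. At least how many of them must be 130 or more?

If only k of them are at least 130, the other 11 − k are at most 129, so the total is at most k·180 + (11 − k)·129.
This must reach 1634, so k·180 + (11 − k)·129 ≥ 1634, giving k ≥ 5.
Exactly 5 works: 5 values at 180 and 6 at 129 total 1674; lower one of the high values by 40 (still ≥ 130) to hit 1634.

5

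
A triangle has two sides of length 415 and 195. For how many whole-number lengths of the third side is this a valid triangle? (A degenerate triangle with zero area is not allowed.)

389

The triangle inequality gives |415 − 195| < c < 415 + 195, i.e. 220 < c < 610.
So c can be any integer from 221 to 609: 389 values.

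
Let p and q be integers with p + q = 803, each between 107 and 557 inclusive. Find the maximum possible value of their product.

161202

pq = p(803 − p) is maximized when p is as near 803/2 as the bounds allow.
Taking p = 401 and q = 402 (both in [107, 557]) gives pq = 161202.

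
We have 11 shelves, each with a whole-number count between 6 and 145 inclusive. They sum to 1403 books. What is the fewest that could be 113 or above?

If only k of them are at least 113, the other 11 − k are at most 112, so the total is at most k·145 + (11 − k)·112.
This must reach 1403, so k·145 + (11 − k)·112 ≥ 1403, giving k ≥ 6.
Exactly 6 works: 6 values at 145 and 5 at 112 total 1430; lower one of the high values by 27 (still ≥ 113) to hit 1403.

6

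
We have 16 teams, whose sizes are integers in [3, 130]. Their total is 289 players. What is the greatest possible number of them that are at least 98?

Suppose k of them are at least 98. Those contribute at least 98 each and the other 16 − k at least 3 each.
So the total is at least 98k + 3(16 − k) = 48 + 95k. This must be ≤ 289, giving k ≤ 2.
k = 2 is achieved by 2 values at 98 and 14 at 3, total 238; add 51 to one value (staying below 98) to reach 289.

2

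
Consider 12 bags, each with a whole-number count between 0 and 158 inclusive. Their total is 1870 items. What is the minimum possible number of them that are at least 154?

Each value short of 154 is at most 153, costing at least 158 − 153 = 5 against the maximum total of 1896.
We can afford to lose at most 1896 − 1870 = 26, so at most ⌊26/5⌋ = 5 fall short, and at least 7 are ≥ 154.
Exactly 7 works: 7 values at 158 and 5 at 153 total 1871; lower one of the high values by 1 (still ≥ 154) to hit 1870.

7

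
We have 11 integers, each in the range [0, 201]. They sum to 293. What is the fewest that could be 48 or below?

Each value above 48 is at least 49, contributing at least 49 − 0 = 49 above the floor 0.
The sum exceeds the floor total 0 by 293, so at most ⌊293/49⌋ = 5 exceed 48, and at least 6 are ≤ 48.
Exactly 6 works: 6 values at 0 and 5 at 49 total 245; raise one of the low values by 48 (still ≤ 48) to hit 293.

6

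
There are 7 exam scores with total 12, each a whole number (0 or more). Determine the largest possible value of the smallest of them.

The average is 12/7 < 2, so some value is ≤ 1.
Taking 2 copies of 1 and 5 copies of 2 gives exactly 12, so 1 is attained.

1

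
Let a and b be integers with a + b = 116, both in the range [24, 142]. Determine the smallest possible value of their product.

For a fixed sum, ab is smallest when a and b are as far apart as possible.
At the endpoint a = 24, b = 116 − 24 = 92, so ab = 24 × 92 = 2208.

2208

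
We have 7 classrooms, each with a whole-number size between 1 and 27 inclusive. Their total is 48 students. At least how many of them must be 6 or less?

1

Let j be the number exceeding 6. Then the total is ≥ 7·j + 1·(7 − j) = 7 + 6j.
So 6j ≤ 41 and j ≤ 6; hence at least 7 − 6 = 1 are ≤ 6.
Exactly 1 works: 1 value at 1 and 6 at 7 total 43; raise one of the low values by 5 (still ≤ 6) to hit 48.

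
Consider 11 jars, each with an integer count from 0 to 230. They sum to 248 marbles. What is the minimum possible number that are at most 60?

Let j be the number exceeding 60. Then the total is ≥ 61·j + 0·(11 − j) = 0 + 61j.
So 61j ≤ 248 and j ≤ 4; hence at least 11 − 4 = 7 are ≤ 60.
Exactly 7 works: 7 values at 0 and 4 at 61 total 244; raise one of the low values by 4 (still ≤ 60) to hit 248.

7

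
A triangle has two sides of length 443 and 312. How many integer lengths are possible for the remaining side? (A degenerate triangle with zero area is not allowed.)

623

The triangle inequality gives |443 − 312| < c < 443 + 312, i.e. 131 < c < 755.
So c can be any integer from 132 to 754: 623 values.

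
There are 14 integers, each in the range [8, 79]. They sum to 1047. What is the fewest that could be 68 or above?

10

Each value short of 68 is at most 67, costing at least 79 − 67 = 12 against the maximum total of 1106.
We can afford to lose at most 1106 − 1047 = 59, so at most ⌊59/12⌋ = 4 fall short, and at least 10 are ≥ 68.
Exactly 10 works: 10 values at 79 and 4 at 67 total 1058; lower one of the high values by 11 (still ≥ 68) to hit 1047.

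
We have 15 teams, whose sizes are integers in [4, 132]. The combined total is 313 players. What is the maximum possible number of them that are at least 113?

If k of the values are ≥ 113, the total is ≥ 113k + 4(15 − k).
Setting 113k + 4(15 − k) ≤ 313 gives 109k ≤ 253, so k ≤ 2.
k = 2 is achieved by 2 values at 113 and 13 at 4, total 278; add 35 to one value (staying below 113) to reach 313.

2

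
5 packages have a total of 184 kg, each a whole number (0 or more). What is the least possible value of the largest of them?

37

The 5 values sum to 184, so their maximum is at least ⌈184/5⌉ = 37.
Achievable: 4 of them at 37 and 1 at 36 total 184.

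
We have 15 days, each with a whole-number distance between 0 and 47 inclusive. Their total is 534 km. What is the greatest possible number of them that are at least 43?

12

If k of the values are ≥ 43, the total is ≥ 43k + 0(15 − k).
Setting 43k + 0(15 − k) ≤ 534 gives 43k ≤ 534, so k ≤ 12.
k = 12 is achieved by 12 values at 43 and 3 at 0, total 516; add 18 to one value (staying below 43) to reach 534.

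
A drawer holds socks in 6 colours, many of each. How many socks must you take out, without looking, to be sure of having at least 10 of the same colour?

You could draw 9 of every colour without reaching 10 of any — 54 in all.
One more forces 10 of some colour, so 54 + 1 = 55.

55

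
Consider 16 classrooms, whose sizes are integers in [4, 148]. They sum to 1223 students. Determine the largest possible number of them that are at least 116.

10

With k values at 116 or above and the rest at least 4, the sum is at least 64 + 112k.
Since the sum is 1223, we need 112k ≤ 1159, i.e. k ≤ 10.
k = 10 is achieved by 10 values at 116 and 6 at 4, total 1184; add 39 to one value (staying below 116) to reach 1223.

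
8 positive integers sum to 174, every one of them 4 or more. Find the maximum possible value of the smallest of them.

The 8 values sum to 174, so their minimum is at most ⌊174/8⌋ = 21.
Achievable: 2 of them at 21 and 6 at 22 total 174.

21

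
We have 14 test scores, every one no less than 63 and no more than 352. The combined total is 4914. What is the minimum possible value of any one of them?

338

Minimizing one value means maximizing the remaining 13.
The other 13 contribute at most 13 × 352 = 4576, leaving at least 4914 − 4576 = 338.
Since 338 ≥ 63, this is achievable: one at 338 and 13 at 352.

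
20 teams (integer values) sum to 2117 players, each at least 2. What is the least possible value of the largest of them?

Some value must be at least ⌈2117/20⌉ = 106, since 20 × 105 = 2100 < 2117.
Taking 3 copies of 105 and 17 copies of 106 gives exactly 2117, so 106 is attained.

106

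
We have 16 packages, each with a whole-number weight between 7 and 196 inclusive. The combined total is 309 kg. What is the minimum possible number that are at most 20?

2

Each value above 20 is at least 21, contributing at least 21 − 7 = 14 above the floor 7.
The sum exceeds the floor total 112 by 197, so at most ⌊197/14⌋ = 14 exceed 20, and at least 2 are ≤ 20.
Exactly 2 works: 2 values at 7 and 14 at 21 total 308; raise one of the low values by 1 (still ≤ 20) to hit 309.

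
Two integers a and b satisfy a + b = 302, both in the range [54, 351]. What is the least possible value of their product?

13392

Since a + b is fixed, pushing one of them to its bound minimizes the product.
At the endpoint a = 54, b = 302 − 54 = 248, so ab = 54 × 248 = 13392.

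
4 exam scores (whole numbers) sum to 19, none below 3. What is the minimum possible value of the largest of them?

5

The 4 values sum to 19, so their maximum is at least ⌈19/4⌉ = 5.
Equality holds with 3 values of 5 and 1 value of 4.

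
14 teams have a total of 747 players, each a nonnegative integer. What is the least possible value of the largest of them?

54

The 14 values sum to 747, so their maximum is at least ⌈747/14⌉ = 54.
Equality holds with 5 values of 54 and 9 values of 53.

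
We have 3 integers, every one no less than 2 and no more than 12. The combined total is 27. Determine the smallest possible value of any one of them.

3

To make one integer as small as possible, make the other 2 as large as possible.
The other 2 contribute at most 2 × 12 = 24, leaving at least 27 − 24 = 3.
Since 3 ≥ 2, this is achievable: one at 3 and 2 at 12.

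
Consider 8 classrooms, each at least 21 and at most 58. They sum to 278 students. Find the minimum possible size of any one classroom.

Minimizing one value means maximizing the remaining 7.
The other 7 can take up 7 × 58 = 406 ≥ 278 − 21, so one classroom can sit at its floor of 21.
Achievable: one at 21 and the other 7 totalling 257, which fits since 7 × 21 ≤ 257 ≤ 7 × 58.

21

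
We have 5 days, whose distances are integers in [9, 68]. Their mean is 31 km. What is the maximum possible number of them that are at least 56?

2

The total is 5 × 31 = 155.
With k values at 56 or above and the rest at least 9, the sum is at least 45 + 47k.
Since the sum is 155, we need 47k ≤ 110, i.e. k ≤ 2.
k = 2 is achieved by 2 values at 56 and 3 at 9, total 139; add 16 to one value (staying below 56) to reach 155.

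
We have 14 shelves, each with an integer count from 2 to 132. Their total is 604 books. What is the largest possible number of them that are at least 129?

With k values at 129 or above and the rest at least 2, the sum is at least 28 + 127k.
Since the sum is 604, we need 127k ≤ 576, i.e. k ≤ 4.
k = 4 is achieved by 4 values at 129 and 10 at 2, total 536; add 68 to one value (staying below 129) to reach 604.

4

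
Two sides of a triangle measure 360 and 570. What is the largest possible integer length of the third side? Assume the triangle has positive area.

The third side must be less than 360 + 570 = 930.
The largest integer below 930 is 929.

929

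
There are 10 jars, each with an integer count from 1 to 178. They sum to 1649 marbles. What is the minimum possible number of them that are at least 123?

Each value short of 123 is at most 122, costing at least 178 − 122 = 56 against the maximum total of 1780.
We can afford to lose at most 1780 − 1649 = 131, so at most ⌊131/56⌋ = 2 fall short, and at least 8 are ≥ 123.
Exactly 8 works: 8 values at 178 and 2 at 122 total 1668; lower one of the high values by 19 (still ≥ 123) to hit 1649.

8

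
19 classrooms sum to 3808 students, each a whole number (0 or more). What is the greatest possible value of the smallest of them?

If every one of the 19 were at least 201, the total would be at least 19 × 201 = 3819 > 3808.
Taking 11 copies of 200 and 8 copies of 201 gives exactly 3808, so 200 is attained.

200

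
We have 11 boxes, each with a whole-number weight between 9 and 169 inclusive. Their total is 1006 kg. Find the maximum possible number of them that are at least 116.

8

If k of the values are ≥ 116, the total is ≥ 116k + 9(11 − k).
Setting 116k + 9(11 − k) ≤ 1006 gives 107k ≤ 907, so k ≤ 8.
k = 8 is achieved by 8 values at 116 and 3 at 9, total 955; add 51 to one value (staying below 116) to reach 1006.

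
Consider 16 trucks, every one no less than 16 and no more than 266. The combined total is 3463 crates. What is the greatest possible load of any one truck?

266

To make one truck as large as possible, make the other 15 as small as possible.
The other 15 contribute at least 15 × 16 = 240, leaving at most 3463 − 240 = 3223.
But each truck is capped at 266, so the maximum is 266.
Achievable: one at 266 and the other 15 totalling 3197, which fits since 15 × 16 ≤ 3197 ≤ 15 × 266.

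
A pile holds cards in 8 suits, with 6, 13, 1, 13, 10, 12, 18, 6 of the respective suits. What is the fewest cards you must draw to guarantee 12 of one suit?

In the worst case you take as many as possible of each suit without reaching 12: 6 + 11 + 1 + 11 + 10 + 11 + 11 + 6 = 67.
The next one must give 12 of some suit, so 67 + 1 = 68.

68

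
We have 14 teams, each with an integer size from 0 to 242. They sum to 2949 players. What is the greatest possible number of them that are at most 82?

Suppose k of them are at most 82. Those contribute at most 82 each and the rest at most 242 each.
So the total is at most 82k + 242(14 − k) = 3388 − 160k. This must still be ≥ 2949, so k ≤ 2.
k = 2 is achieved by 2 values at 82 and 12 at 242, total 3068; lower one of the 242's by 119 (still > 82) to reach 2949.

2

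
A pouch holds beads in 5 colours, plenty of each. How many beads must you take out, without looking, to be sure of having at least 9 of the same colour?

41

In the worst case you draw 8 of each of the 5 colours: 5 × 8 = 40.
One more forces 9 of some colour, so 40 + 1 = 41.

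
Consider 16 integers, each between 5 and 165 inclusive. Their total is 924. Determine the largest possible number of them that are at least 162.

If k of the values are ≥ 162, the total is ≥ 162k + 5(16 − k).
Setting 162k + 5(16 − k) ≤ 924 gives 157k ≤ 844, so k ≤ 5.
k = 5 is achieved by 5 values at 162 and 11 at 5, total 865; add 59 to one value (staying below 162) to reach 924.

5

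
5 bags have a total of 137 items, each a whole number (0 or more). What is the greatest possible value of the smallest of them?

27

The average is 137/5 < 28, so some value is ≤ 27.
Taking 3 copies of 27 and 2 copies of 28 gives exactly 137, so 27 is attained.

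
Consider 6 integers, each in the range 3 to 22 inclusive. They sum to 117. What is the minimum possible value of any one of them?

7

Minimizing one value means maximizing the remaining 5.
The other 5 contribute at most 5 × 22 = 110, leaving at least 117 − 110 = 7.
Since 7 ≥ 3, this is achievable: one at 7 and 5 at 22.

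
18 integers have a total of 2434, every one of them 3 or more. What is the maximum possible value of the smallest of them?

135

The average is 2434/18 < 136, so some value is ≤ 135.
Equality holds with 14 values of 135 and 4 values of 136.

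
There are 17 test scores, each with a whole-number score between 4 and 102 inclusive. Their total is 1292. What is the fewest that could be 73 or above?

3

Each value short of 73 is at most 72, costing at least 102 − 72 = 30 against the maximum total of 1734.
We can afford to lose at most 1734 − 1292 = 442, so at most ⌊442/30⌋ = 14 fall short, and at least 3 are ≥ 73.
Exactly 3 works: 3 values at 102 and 14 at 72 total 1314; lower one of the high values by 22 (still ≥ 73) to hit 1292.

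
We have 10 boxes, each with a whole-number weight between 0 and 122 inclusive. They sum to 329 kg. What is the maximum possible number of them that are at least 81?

4

Suppose k of them are at least 81. Those contribute at least 81 each and the other 10 − k at least 0 each.
So the total is at least 81k + 0(10 − k) = 0 + 81k. This must be ≤ 329, giving k ≤ 4.
k = 4 is achieved by 4 values at 81 and 6 at 0, total 324; add 5 to one value (staying below 81) to reach 329.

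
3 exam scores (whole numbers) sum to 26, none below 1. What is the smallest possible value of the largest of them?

The average is 26/3 > 8, so not all 3 can be 8 or less; the largest is ≥ 9.
Taking 1 copy of 8 and 2 copies of 9 gives exactly 26, so 9 is attained.

9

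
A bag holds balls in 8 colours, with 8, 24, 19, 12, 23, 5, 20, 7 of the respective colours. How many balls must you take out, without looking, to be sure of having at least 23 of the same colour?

In the worst case you take as many as possible of each colour without reaching 23: 8 + 22 + 19 + 12 + 22 + 5 + 20 + 7 = 115.
The next one must give 23 of some colour, so 115 + 1 = 116.

116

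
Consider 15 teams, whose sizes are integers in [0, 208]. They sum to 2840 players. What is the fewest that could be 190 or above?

1

Suppose at most 15 − j of them reach 190; then j values are ≤ 189 and the rest ≤ 208.
The total is then ≤ 189·j + 208·(15 − j) = 3120 − 19j. For this to be ≥ 2840 we need j ≤ 14, so at least 15 − 14 = 1 must reach 190.
Exactly 1 works: 1 value at 208 and 14 at 189 total 2854; lower one of the high values by 14 (still ≥ 190) to hit 2840.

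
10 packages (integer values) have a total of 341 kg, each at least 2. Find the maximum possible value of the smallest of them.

If every one of the 10 were at least 35, the total would be at least 10 × 35 = 350 > 341.
Taking 9 copies of 34 and 1 copy of 35 gives exactly 341, so 34 is attained.

34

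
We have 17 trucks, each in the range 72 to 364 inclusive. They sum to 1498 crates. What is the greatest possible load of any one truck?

346

To make one truck as large as possible, make the other 16 as small as possible.
The other 16 contribute at least 16 × 72 = 1152, leaving at most 1498 − 1152 = 346.
Since 346 ≤ 364, this is achievable: one at 346 and 16 at 72.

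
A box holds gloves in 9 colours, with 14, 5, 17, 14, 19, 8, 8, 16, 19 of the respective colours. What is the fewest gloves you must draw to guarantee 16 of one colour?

110

In the worst case you take as many as possible of each colour without reaching 16: 14 + 5 + 15 + 14 + 15 + 8 + 8 + 15 + 15 = 109.
The next one must give 16 of some colour, so 109 + 1 = 110.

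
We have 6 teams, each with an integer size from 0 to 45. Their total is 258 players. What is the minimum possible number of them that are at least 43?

Each value short of 43 is at most 42, costing at least 45 − 42 = 3 against the maximum total of 270.
We can afford to lose at most 270 − 258 = 12, so at most ⌊12/3⌋ = 4 fall short, and at least 2 are ≥ 43.
Exactly 2 works: 2 values at 45 and 4 at 42 total 258.

2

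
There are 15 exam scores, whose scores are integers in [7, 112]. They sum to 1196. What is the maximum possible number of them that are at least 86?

If k of the values are ≥ 86, the total is ≥ 86k + 7(15 − k).
Setting 86k + 7(15 − k) ≤ 1196 gives 79k ≤ 1091, so k ≤ 13.
k = 13 is achieved by 13 values at 86 and 2 at 7, total 1132; add 64 to one value (staying below 86) to reach 1196.

13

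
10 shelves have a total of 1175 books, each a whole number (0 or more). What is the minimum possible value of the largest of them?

118

The average is 1175/10 > 117, so not all 10 can be 117 or less; the largest is ≥ 118.
Equality holds with 5 values of 118 and 5 values of 117.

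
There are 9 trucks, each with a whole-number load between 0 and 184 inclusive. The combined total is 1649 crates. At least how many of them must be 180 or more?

8

Each value short of 180 is at most 179, costing at least 184 − 179 = 5 against the maximum total of 1656.
We can afford to lose at most 1656 − 1649 = 7, so at most ⌊7/5⌋ = 1 fall short, and at least 8 are ≥ 180.
Exactly 8 works: 8 values at 184 and 1 at 179 total 1651; lower one of the high values by 2 (still ≥ 180) to hit 1649.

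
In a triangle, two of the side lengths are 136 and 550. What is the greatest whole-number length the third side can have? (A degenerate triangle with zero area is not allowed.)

685

The third side must be less than 136 + 550 = 686.
The largest integer below 686 is 685.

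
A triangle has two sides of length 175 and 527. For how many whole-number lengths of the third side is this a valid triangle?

349

The triangle inequality gives |175 − 527| < c < 175 + 527, i.e. 352 < c < 702.
So c can be any integer from 353 to 701: 349 values.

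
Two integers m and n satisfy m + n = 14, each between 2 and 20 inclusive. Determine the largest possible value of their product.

49

With m + n fixed, mn peaks when the two are closest together.
Taking m = 7 and n = 7 (both in [2, 20]) gives mn = 49.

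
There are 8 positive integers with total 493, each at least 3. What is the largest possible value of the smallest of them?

The average is 493/8 < 62, so some value is ≤ 61.
Taking 3 copies of 61 and 5 copies of 62 gives exactly 493, so 61 is attained.

61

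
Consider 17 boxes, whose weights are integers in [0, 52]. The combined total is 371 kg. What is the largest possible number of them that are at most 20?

Suppose k of them are at most 20. Those contribute at most 20 each and the rest at most 52 each.
So the total is at most 20k + 52(17 − k) = 884 − 32k. This must still be ≥ 371, so k ≤ 16.
k = 16 is achieved by 16 values at 20 and 1 at 52, total 372; lower one of the 52's by 1 (still > 20) to reach 371.

16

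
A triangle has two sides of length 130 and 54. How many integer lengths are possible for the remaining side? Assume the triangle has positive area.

107

The triangle inequality gives |130 − 54| < c < 130 + 54, i.e. 76 < c < 184.
So c can be any integer from 77 to 183: 107 values.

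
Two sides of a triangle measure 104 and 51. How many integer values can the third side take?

The triangle inequality gives |104 − 51| < c < 104 + 51, i.e. 53 < c < 155.
So c can be any integer from 54 to 154: 101 values.

101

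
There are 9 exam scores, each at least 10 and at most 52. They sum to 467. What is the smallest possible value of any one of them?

51

Minimizing one value means maximizing the remaining 8.
The other 8 contribute at most 8 × 52 = 416, leaving at least 467 − 416 = 51.
Since 51 ≥ 10, this is achievable: one at 51 and 8 at 52.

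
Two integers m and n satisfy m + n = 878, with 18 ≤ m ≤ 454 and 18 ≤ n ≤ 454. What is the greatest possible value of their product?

192721

For a fixed sum, the product mn is largest when m and n are as close as possible.
Taking m = 439 and n = 439 (both in [18, 454]) gives mn = 192721.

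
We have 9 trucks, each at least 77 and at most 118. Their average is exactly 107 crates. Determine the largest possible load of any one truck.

Maximizing one value means minimizing the remaining 8.
The total is 9 × 107 = 963.
The other 8 contribute at least 8 × 77 = 616, leaving at most 963 − 616 = 347.
But each truck is capped at 118, so the maximum is 118.
Achievable: one at 118 and the other 8 totalling 845, which fits since 8 × 77 ≤ 845 ≤ 8 × 118.

118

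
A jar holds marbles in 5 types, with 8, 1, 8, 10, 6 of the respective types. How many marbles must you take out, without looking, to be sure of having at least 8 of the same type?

29

In the worst case you take as many as possible of each type without reaching 8: 7 + 1 + 7 + 7 + 6 = 28.
The next one must give 8 of some type, so 28 + 1 = 29.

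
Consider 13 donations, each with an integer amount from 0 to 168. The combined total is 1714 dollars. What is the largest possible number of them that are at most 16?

Suppose k of them are at most 16. Those contribute at most 16 each and the rest at most 168 each.
So the total is at most 16k + 168(13 − k) = 2184 − 152k. This must still be ≥ 1714, so k ≤ 3.
k = 3 is achieved by 3 values at 16 and 10 at 168, total 1728; lower one of the 168's by 14 (still > 16) to reach 1714.

3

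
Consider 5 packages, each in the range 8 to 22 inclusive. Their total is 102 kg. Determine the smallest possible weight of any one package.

Minimizing one value means maximizing the remaining 4.
The other 4 contribute at most 4 × 22 = 88, leaving at least 102 − 88 = 14.
Since 14 ≥ 8, this is achievable: one at 14 and 4 at 22.

14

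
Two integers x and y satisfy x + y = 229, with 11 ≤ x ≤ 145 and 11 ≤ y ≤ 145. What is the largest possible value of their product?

xy = x(229 − x) is maximized when x is as near 229/2 as the bounds allow.
Taking x = 114 and y = 115 (both in [11, 145]) gives xy = 13110.

13110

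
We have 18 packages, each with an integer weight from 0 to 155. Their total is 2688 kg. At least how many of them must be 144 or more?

10

Suppose at most 18 − j of them reach 144; then j values are ≤ 143 and the rest ≤ 155.
The total is then ≤ 143·j + 155·(18 − j) = 2790 − 12j. For this to be ≥ 2688 we need j ≤ 8, so at least 18 − 8 = 10 must reach 144.
Exactly 10 works: 10 values at 155 and 8 at 143 total 2694; lower one of the high values by 6 (still ≥ 144) to hit 2688.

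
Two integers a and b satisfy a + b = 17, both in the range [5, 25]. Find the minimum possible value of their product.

ab = a(17 − a) is concave in a, so over [5, 12] it is minimized at an endpoint.
At the endpoint a = 5, b = 17 − 5 = 12, so ab = 5 × 12 = 60.

60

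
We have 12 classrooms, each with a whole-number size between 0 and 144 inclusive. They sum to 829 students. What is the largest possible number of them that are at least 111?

Suppose k of them are at least 111. Those contribute at least 111 each and the other 12 − k at least 0 each.
So the total is at least 111k + 0(12 − k) = 0 + 111k. This must be ≤ 829, giving k ≤ 7.
k = 7 is achieved by 7 values at 111 and 5 at 0, total 777; add 52 to one value (staying below 111) to reach 829.

7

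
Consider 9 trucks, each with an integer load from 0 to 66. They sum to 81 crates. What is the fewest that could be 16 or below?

5

If only k of them are at most 16, the other 9 − k are at least 17, so the total is at least (9 − k)·17 + k·0.
This is ≤ 81, so (9 − k)·17 + 0k ≤ 81, which gives k ≥ 5.
Exactly 5 works: 5 values at 0 and 4 at 17 total 68; raise one of the low values by 13 (still ≤ 16) to hit 81.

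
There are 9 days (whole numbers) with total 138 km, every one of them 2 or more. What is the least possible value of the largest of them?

The average is 138/9 > 15, so not all 9 can be 15 or less; the largest is ≥ 16.
Achievable: 3 of them at 16 and 6 at 15 total 138.

16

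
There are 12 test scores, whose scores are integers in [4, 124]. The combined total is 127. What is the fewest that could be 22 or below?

Let j be the number exceeding 22. Then the total is ≥ 23·j + 4·(12 − j) = 48 + 19j.
So 19j ≤ 79 and j ≤ 4; hence at least 12 − 4 = 8 are ≤ 22.
Exactly 8 works: 8 values at 4 and 4 at 23 total 124; raise one of the low values by 3 (still ≤ 22) to hit 127.

8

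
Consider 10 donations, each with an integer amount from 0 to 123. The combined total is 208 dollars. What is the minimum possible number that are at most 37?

5

Each value above 37 is at least 38, contributing at least 38 − 0 = 38 above the floor 0.
The sum exceeds the floor total 0 by 208, so at most ⌊208/38⌋ = 5 exceed 37, and at least 5 are ≤ 37.
Exactly 5 works: 5 values at 0 and 5 at 38 total 190; raise one of the low values by 18 (still ≤ 37) to hit 208.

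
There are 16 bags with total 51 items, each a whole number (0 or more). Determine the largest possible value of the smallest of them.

3

The 16 values sum to 51, so their minimum is at most ⌊51/16⌋ = 3.
Taking 13 copies of 3 and 3 copies of 4 gives exactly 51, so 3 is attained.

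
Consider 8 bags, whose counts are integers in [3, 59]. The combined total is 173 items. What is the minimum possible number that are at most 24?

2

If only k of them are at most 24, the other 8 − k are at least 25, so the total is at least (8 − k)·25 + k·3.
This is ≤ 173, so (8 − k)·25 + 3k ≤ 173, which gives k ≥ 2.
Exactly 2 works: 2 values at 3 and 6 at 25 total 156; raise one of the low values by 17 (still ≤ 24) to hit 173.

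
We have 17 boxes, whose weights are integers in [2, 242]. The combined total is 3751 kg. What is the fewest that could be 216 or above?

Each value short of 216 is at most 215, costing at least 242 − 215 = 27 against the maximum total of 4114.
We can afford to lose at most 4114 − 3751 = 363, so at most ⌊363/27⌋ = 13 fall short, and at least 4 are ≥ 216.
Exactly 4 works: 4 values at 242 and 13 at 215 total 3763; lower one of the high values by 12 (still ≥ 216) to hit 3751.

4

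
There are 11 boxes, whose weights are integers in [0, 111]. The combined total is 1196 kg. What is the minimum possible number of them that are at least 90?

10

If only k of them are at least 90, the other 11 − k are at most 89, so the total is at most k·111 + (11 − k)·89.
This must reach 1196, so k·111 + (11 − k)·89 ≥ 1196, giving k ≥ 10.
Exactly 10 works: 10 values at 111 and 1 at 89 total 1199; lower one of the high values by 3 (still ≥ 90) to hit 1196.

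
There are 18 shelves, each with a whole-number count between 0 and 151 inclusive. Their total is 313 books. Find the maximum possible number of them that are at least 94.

3

With k values at 94 or above and the rest at least 0, the sum is at least 0 + 94k.
Since the sum is 313, we need 94k ≤ 313, i.e. k ≤ 3.
k = 3 is achieved by 3 values at 94 and 15 at 0, total 282; add 31 to one value (staying below 94) to reach 313.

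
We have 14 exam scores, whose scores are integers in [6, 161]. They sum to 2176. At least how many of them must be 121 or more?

If only k of them are at least 121, the other 14 − k are at most 120, so the total is at most k·161 + (14 − k)·120.
This must reach 2176, so k·161 + (14 − k)·120 ≥ 2176, giving k ≥ 13.
Exactly 13 works: 13 values at 161 and 1 at 120 total 2213; lower one of the high values by 37 (still ≥ 121) to hit 2176.

13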